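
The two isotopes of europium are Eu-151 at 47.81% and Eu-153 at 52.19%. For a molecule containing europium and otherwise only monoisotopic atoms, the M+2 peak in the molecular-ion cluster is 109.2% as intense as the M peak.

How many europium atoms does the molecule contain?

1

For n independent Eu atoms, I(M+2)/I(M) = n · (abundance Eu-153) / (abundance Eu-151) = n · 0.5219/0.4781.
n = 1.092 × 0.4781/0.5219 = 1.00 ≈ 1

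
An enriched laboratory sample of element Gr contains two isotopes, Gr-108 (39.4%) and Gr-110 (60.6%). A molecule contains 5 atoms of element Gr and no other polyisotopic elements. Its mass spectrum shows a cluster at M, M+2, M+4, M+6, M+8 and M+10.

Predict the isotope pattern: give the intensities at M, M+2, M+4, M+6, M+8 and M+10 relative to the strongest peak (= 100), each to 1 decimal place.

2.7 : 21.1 : 65.0 : 100.0 : 76.9 : 23.7

Expanding (0.394 + 0.606)^5:
P(M) = 0.394^5 = 0.009495
P(M+2) = 5 × 0.394^4 × 0.606^1 = 0.073018
P(M+4) = 10 × 0.394^3 × 0.606^2 = 0.224612
P(M+6) = 10 × 0.394^2 × 0.606^3 = 0.345470
P(M+8) = 5 × 0.394^1 × 0.606^4 = 0.265679
P(M+10) = 0.606^5 = 0.081727
The M+6 peak is largest (0.345470); scaling to 100 gives 2.7 : 21.1 : 65.0 : 100.0 : 76.9 : 23.7.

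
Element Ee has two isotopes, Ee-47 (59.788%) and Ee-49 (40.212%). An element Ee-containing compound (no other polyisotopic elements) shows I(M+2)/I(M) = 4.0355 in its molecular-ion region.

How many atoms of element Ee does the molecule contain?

6

For n independent Ee atoms, I(M+2)/I(M) = n · (abundance Ee-49) / (abundance Ee-47) = n · 0.40212/0.59788.
n = 4.0355 × 0.59788/0.40212 = 6.00 ≈ 6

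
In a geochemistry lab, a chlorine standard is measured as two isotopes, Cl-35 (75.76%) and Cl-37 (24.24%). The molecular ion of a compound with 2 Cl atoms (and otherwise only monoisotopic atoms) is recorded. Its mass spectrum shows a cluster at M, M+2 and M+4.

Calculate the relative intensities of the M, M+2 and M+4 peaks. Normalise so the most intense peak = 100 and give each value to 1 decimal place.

The 2 Cl atoms are independent, so intensities follow the terms of (0.7576 + 0.2424)^2.
P(M) = 0.7576^2 = 0.573958
P(M+2) = 2 × 0.7576^1 × 0.2424^1 = 0.367284
P(M+4) = 0.2424^2 = 0.058758
The M peak is largest (0.573958); scaling to 100 gives 100.0 : 64.0 : 10.2.

100.0 : 64.0 : 10.2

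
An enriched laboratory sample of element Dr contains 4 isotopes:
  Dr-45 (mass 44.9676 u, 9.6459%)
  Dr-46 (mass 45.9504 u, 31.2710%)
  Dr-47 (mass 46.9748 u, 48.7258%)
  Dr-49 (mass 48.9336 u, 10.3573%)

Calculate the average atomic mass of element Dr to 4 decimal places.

The abundance-weighted mean is 0.096459 × 44.9676 + 0.312710 × 45.9504 + 0.487258 × 46.9748 + 0.103573 × 48.9336
= 4.33753 + 14.36915 + 22.88885 + 5.06820 = 46.66373 u

46.6637 u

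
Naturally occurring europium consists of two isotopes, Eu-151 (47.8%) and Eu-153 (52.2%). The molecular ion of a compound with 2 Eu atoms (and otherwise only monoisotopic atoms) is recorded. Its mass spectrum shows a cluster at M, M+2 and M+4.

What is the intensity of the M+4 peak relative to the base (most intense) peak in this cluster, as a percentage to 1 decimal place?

Term probabilities: M 0.2285, M+2 0.4990, M+4 0.2725. Base peak = M+2.
P(M+2) = C(2,1) × 0.478^1 × 0.522^1 = 2 × 0.4780 × 0.5220 = 0.499032 (base)
P(M+4) = C(2,2) × 0.478^0 × 0.522^2 = 1 × 1.0000 × 0.272484 = 0.272484
Relative intensity = 0.272484 / 0.499032 × 100 = 54.6

54.6%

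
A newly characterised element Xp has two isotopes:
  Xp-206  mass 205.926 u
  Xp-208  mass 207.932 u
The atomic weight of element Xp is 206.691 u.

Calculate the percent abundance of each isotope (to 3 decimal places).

Xp-206: 61.864%, Xp-208: 38.136%

Let x be the fractional abundance of Xp-206; then Xp-208 has abundance 1 − x.
205.926·x + 207.932·(1 − x) = 206.691
(205.926 − 207.932)·x = 206.691 − 207.932
x = -1.241 / -2.006 = 0.61864 → 61.864% Xp-206, 38.136% Xp-208.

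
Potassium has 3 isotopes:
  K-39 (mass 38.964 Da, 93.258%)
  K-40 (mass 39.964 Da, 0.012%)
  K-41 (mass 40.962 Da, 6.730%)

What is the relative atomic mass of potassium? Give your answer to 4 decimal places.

39.0986 Da

Weight each isotope mass by its fractional abundance: 0.93258 × 38.964 + 0.00012 × 39.964 + 0.06730 × 40.962
= 36.33705 + 0.00480 + 2.75674 = 39.09859 Da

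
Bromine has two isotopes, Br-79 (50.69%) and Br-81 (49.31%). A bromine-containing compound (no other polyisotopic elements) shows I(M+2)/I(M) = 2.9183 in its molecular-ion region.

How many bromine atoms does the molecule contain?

3

The M+2/M ratio from n Br atoms is n · q/p = n · 0.4931/0.5069.
n = 2.9183 × 0.5069/0.4931 = 3.00 ≈ 3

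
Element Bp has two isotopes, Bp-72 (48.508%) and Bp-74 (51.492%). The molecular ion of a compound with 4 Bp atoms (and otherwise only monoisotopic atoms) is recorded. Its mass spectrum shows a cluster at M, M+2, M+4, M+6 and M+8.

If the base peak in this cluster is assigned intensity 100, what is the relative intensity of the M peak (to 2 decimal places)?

(0.48508 + 0.51492)^4 gives M 0.0554, M+2 0.2351, M+4 0.3743, M+6 0.2649, M+8 0.0703; the largest is M+4.
P(M+4) = C(4,2) × 0.48508^2 × 0.51492^2 = 6 × 0.23530261 × 0.26514261 = 0.374332 (base)
P(M) = C(4,0) × 0.48508^4 × 0.51492^0 = 1 × 0.05536732 × 1.0000 = 0.055367
Relative intensity = 0.055367 / 0.374332 × 100 = 14.79

14.79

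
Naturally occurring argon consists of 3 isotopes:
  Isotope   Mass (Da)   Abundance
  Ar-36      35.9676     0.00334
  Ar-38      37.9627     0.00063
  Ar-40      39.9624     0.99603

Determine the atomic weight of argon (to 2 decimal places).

39.95 Da

Ar = Σ fᵢ·mᵢ = 0.00334 × 35.9676 + 0.00063 × 37.9627 + 0.99603 × 39.9624
= 0.12013 + 0.02392 + 39.80375 = 39.94780 Da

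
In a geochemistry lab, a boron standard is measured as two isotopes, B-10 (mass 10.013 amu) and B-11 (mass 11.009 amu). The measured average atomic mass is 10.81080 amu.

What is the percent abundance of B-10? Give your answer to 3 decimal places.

Writing the weighted mean with unknown fraction x of B-10:
10.013·x + 11.009·(1 − x) = 10.81080
(10.013 − 11.009)·x = 10.81080 − 11.009
x = -0.19820 / -0.996 = 0.19900 → 19.900% B-10, 80.100% B-11.

19.900%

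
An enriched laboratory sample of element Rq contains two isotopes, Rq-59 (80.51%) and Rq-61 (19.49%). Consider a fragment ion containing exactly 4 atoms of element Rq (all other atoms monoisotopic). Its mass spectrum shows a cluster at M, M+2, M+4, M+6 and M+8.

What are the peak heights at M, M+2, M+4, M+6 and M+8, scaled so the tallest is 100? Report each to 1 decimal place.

Each Rq atom is independently Rq-59 (p = 0.8051) or Rq-61 (q = 0.1949); the cluster is the binomial expansion (p + q)^4.
P(M) = 0.8051^4 = 0.420145
P(M+2) = 4 × 0.8051^3 × 0.1949^1 = 0.406838
P(M+4) = 6 × 0.8051^2 × 0.1949^2 = 0.147732
P(M+6) = 4 × 0.8051^1 × 0.1949^3 = 0.023842
P(M+8) = 0.1949^4 = 0.001443
The M peak is largest (0.420145); scaling to 100 gives 100.0 : 96.8 : 35.2 : 5.7 : 0.3.

100.0 : 96.8 : 35.2 : 5.7 : 0.3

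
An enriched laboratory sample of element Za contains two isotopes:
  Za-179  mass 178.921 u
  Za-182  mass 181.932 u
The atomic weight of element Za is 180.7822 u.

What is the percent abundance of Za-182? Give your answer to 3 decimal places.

61.813%

Writing the weighted mean with unknown fraction x of Za-179:
178.921·x + 181.932·(1 − x) = 180.7822
(178.921 − 181.932)·x = 180.7822 − 181.932
x = -1.1498 / -3.011 = 0.38187 → 38.187% Za-179, 61.813% Za-182.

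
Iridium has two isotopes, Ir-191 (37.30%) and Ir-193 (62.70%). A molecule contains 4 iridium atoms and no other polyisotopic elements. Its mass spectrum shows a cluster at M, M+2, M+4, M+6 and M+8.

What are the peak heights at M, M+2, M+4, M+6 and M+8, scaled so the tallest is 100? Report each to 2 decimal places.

Expanding (0.3730 + 0.6270)^4:
P(M) = 0.3730^4 = 0.019357
P(M+2) = 4 × 0.3730^3 × 0.6270^1 = 0.130153
P(M+4) = 6 × 0.3730^2 × 0.6270^2 = 0.328174
P(M+6) = 4 × 0.3730^1 × 0.6270^3 = 0.367766
P(M+8) = 0.6270^4 = 0.154550
The M+6 peak is largest (0.367766); scaling to 100 gives 5.26 : 35.39 : 89.23 : 100.00 : 42.02.

5.26 : 35.39 : 89.23 : 100.00 : 42.02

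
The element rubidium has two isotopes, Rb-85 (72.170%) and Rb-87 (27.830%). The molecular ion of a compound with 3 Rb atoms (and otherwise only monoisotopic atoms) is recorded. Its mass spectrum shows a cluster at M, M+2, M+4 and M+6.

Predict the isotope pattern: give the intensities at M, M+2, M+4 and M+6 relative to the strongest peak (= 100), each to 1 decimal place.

86.4 : 100.0 : 38.6 : 5.0

Expanding (0.72170 + 0.27830)^3:
P(M) = 0.72170^3 = 0.375898
P(M+2) = 3 × 0.72170^2 × 0.27830^1 = 0.434858
P(M+4) = 3 × 0.72170^1 × 0.27830^2 = 0.167689
P(M+6) = 0.27830^3 = 0.021555
The M+2 peak is largest (0.434858); scaling to 100 gives 86.4 : 100.0 : 38.6 : 5.0.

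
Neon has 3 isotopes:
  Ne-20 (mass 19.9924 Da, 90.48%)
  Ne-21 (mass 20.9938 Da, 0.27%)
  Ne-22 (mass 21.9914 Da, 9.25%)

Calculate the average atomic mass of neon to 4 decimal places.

20.1800 Da

The abundance-weighted mean is 0.9048 × 19.9924 + 0.0027 × 20.9938 + 0.0925 × 21.9914
= 18.08912 + 0.05668 + 2.03420 = 20.18000 Da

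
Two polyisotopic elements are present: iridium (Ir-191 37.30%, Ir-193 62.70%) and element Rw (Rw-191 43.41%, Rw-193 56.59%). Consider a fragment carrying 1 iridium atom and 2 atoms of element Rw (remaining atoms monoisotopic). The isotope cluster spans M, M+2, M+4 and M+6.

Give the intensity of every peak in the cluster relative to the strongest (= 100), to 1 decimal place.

16.4 : 70.5 : 100.0 : 47.0

Iridium pattern (n=1): 0.3730 : 0.6270
Element Rw pattern (n=2): 0.18844281 : 0.49131438 : 0.32024281
Convolve the two distributions (both contribute in 2-u steps):
  M: 0.3730×0.18844281 = 0.070289
  M+2: 0.3730×0.49131438 + 0.6270×0.18844281 = 0.301414
  M+4: 0.3730×0.32024281 + 0.6270×0.49131438 = 0.427505
  M+6: 0.6270×0.32024281 = 0.200792
Scale to base peak (0.427505) = 100: 16.4 : 70.5 : 100.0 : 47.0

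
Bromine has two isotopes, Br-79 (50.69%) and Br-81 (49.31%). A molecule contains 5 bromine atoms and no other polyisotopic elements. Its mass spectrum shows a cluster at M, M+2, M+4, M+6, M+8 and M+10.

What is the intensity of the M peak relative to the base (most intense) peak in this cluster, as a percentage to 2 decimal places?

10.57%

Binomial terms of (0.5069 + 0.4931)^5: M 0.0335, M+2 0.1628, M+4 0.3167, M+6 0.3081, M+8 0.1498, M+10 0.0292 → M+4 is the base peak.
P(M+4) = C(5,2) × 0.5069^3 × 0.4931^2 = 10 × 0.13024674 × 0.24314761 = 0.316692 (base)
P(M) = C(5,0) × 0.5069^5 × 0.4931^0 = 1 × 0.03346659 × 1.0000 = 0.033467
Relative intensity = 0.033467 / 0.316692 × 100 = 10.57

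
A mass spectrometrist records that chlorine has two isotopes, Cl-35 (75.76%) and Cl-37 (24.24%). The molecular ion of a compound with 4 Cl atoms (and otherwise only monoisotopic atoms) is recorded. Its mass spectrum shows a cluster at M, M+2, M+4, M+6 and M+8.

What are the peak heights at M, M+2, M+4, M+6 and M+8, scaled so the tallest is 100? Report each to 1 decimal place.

Each Cl atom is independently Cl-35 (p = 0.7576) or Cl-37 (q = 0.2424); the cluster is the binomial expansion (p + q)^4.
P(M) = 0.7576^4 = 0.329428
P(M+2) = 4 × 0.7576^3 × 0.2424^1 = 0.421612
P(M+4) = 6 × 0.7576^2 × 0.2424^2 = 0.202347
P(M+6) = 4 × 0.7576^1 × 0.2424^3 = 0.043162
P(M+8) = 0.2424^4 = 0.003452
The M+2 peak is largest (0.421612); scaling to 100 gives 78.1 : 100.0 : 48.0 : 10.2 : 0.8.

78.1 : 100.0 : 48.0 : 10.2 : 0.8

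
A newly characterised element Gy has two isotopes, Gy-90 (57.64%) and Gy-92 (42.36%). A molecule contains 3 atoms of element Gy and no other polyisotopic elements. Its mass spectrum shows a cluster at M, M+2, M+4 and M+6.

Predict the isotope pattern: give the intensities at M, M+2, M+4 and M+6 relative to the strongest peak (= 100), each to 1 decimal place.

45.4 : 100.0 : 73.5 : 18.0

Each Gy atom is independently Gy-90 (p = 0.5764) or Gy-92 (q = 0.4236); the cluster is the binomial expansion (p + q)^3.
P(M) = 0.5764^3 = 0.191501
P(M+2) = 3 × 0.5764^2 × 0.4236^1 = 0.422207
P(M+4) = 3 × 0.5764^1 × 0.4236^2 = 0.310282
P(M+6) = 0.4236^3 = 0.076009
The M+2 peak is largest (0.422207); scaling to 100 gives 45.4 : 100.0 : 73.5 : 18.0.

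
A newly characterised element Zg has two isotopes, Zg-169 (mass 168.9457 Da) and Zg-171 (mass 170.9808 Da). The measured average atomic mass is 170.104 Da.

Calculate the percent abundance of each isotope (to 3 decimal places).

Let x be the fractional abundance of Zg-169; then Zg-171 has abundance 1 − x.
168.9457·x + 170.9808·(1 − x) = 170.104
(168.9457 − 170.9808)·x = 170.104 − 170.9808
x = -0.8768 / -2.0351 = 0.43084 → 43.084% Zg-169, 56.916% Zg-171.

Zg-169: 43.084%, Zg-171: 56.916%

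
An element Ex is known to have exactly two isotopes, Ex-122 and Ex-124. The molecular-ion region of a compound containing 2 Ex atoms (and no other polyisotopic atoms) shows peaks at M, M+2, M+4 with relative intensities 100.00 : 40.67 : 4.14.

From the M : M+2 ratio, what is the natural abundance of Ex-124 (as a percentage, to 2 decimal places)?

Let p = fractional abundance of Ex-122. I(M+2)/I(M) = [C(2,1)·p^1·(1−p)] / p^2 = 2·(1−p)/p = 40.67/100.00 = 0.4067
(1−p)/p = 0.4067/2 = 0.2034  ⇒  p = 1/(1 + 0.2034) = 0.8310
Ex-122: 83.10%, Ex-124: 16.90%.

16.90%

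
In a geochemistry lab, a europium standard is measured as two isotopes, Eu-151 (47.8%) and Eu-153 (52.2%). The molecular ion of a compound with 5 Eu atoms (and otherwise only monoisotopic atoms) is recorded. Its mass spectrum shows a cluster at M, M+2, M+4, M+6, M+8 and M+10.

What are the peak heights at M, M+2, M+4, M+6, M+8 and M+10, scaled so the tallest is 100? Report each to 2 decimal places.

The 5 Eu atoms are independent, so intensities follow the terms of (0.478 + 0.522)^5.
P(M) = 0.478^5 = 0.024954
P(M+2) = 5 × 0.478^4 × 0.522^1 = 0.136255
P(M+4) = 10 × 0.478^3 × 0.522^2 = 0.297594
P(M+6) = 10 × 0.478^2 × 0.522^3 = 0.324988
P(M+8) = 5 × 0.478^1 × 0.522^4 = 0.177452
P(M+10) = 0.522^5 = 0.038757
The M+6 peak is largest (0.324988); scaling to 100 gives 7.68 : 41.93 : 91.57 : 100.00 : 54.60 : 11.93.

7.68 : 41.93 : 91.57 : 100.00 : 54.60 : 11.93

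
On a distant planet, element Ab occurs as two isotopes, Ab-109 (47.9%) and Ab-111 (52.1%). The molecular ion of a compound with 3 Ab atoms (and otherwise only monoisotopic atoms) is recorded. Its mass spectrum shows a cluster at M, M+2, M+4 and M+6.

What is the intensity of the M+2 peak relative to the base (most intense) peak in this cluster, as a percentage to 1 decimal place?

91.9%

Term probabilities: M 0.1099, M+2 0.3586, M+4 0.3901, M+6 0.1414. Base peak = M+4.
P(M+4) = C(3,2) × 0.479^1 × 0.521^2 = 3 × 0.4790 × 0.271441 = 0.390061 (base)
P(M+2) = C(3,1) × 0.479^2 × 0.521^1 = 3 × 0.229441 × 0.5210 = 0.358616
Relative intensity = 0.358616 / 0.390061 × 100 = 91.9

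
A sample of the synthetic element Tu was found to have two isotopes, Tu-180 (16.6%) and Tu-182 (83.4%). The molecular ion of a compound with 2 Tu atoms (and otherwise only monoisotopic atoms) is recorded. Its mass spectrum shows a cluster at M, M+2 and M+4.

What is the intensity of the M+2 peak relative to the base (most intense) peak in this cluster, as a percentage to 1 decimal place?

Binomial terms of (0.166 + 0.834)^2: M 0.0276, M+2 0.2769, M+4 0.6956 → M+4 is the base peak.
P(M+4) = C(2,2) × 0.166^0 × 0.834^2 = 1 × 1.0000 × 0.695556 = 0.695556 (base)
P(M+2) = C(2,1) × 0.166^1 × 0.834^1 = 2 × 0.1660 × 0.8340 = 0.276888
Relative intensity = 0.276888 / 0.695556 × 100 = 39.8

39.8%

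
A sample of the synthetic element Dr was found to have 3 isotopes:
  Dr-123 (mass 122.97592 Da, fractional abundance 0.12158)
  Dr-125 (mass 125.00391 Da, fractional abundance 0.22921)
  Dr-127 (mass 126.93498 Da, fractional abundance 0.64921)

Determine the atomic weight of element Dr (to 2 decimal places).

Weight each isotope mass by its fractional abundance: 0.12158 × 122.97592 + 0.22921 × 125.00391 + 0.64921 × 126.93498
= 14.951412 + 28.652146 + 82.407458 = 126.011016 Da

126.01 Da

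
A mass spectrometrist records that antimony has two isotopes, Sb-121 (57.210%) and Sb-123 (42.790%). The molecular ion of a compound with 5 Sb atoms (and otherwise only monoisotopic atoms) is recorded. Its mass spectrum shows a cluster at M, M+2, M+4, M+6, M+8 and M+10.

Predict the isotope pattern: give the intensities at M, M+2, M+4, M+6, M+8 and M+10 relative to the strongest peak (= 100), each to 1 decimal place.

Each Sb atom is independently Sb-121 (p = 0.57210) or Sb-123 (q = 0.42790); the cluster is the binomial expansion (p + q)^5.
P(M) = 0.57210^5 = 0.061286
P(M+2) = 5 × 0.57210^4 × 0.42790^1 = 0.229192
P(M+4) = 10 × 0.57210^3 × 0.42790^2 = 0.342847
P(M+6) = 10 × 0.57210^2 × 0.42790^3 = 0.256431
P(M+8) = 5 × 0.57210^1 × 0.42790^4 = 0.095898
P(M+10) = 0.42790^5 = 0.014345
The M+4 peak is largest (0.342847); scaling to 100 gives 17.9 : 66.8 : 100.0 : 74.8 : 28.0 : 4.2.

17.9 : 66.8 : 100.0 : 74.8 : 28.0 : 4.2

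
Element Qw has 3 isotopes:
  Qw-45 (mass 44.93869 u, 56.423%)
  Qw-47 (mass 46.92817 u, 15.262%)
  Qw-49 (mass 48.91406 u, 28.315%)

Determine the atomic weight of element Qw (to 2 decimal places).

Ar = Σ fᵢ·mᵢ = 0.56423 × 44.93869 + 0.15262 × 46.92817 + 0.28315 × 48.91406
= 25.355757 + 7.162177 + 13.850016 = 46.367950 u

46.37 u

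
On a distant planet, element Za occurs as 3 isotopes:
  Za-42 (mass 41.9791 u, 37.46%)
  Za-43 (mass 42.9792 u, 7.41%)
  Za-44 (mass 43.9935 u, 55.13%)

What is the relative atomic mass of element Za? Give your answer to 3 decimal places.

43.164 u

Weight each isotope mass by its fractional abundance: 0.3746 × 41.9791 + 0.0741 × 42.9792 + 0.5513 × 43.9935
= 15.72537 + 3.18476 + 24.25362 = 43.16375 u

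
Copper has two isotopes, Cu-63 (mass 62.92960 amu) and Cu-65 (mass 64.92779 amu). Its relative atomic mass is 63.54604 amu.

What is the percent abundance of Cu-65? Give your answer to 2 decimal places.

30.85%

Writing the weighted mean with unknown fraction x of Cu-63:
62.92960·x + 64.92779·(1 − x) = 63.54604
(62.92960 − 64.92779)·x = 63.54604 − 64.92779
x = -1.38175 / -1.99819 = 0.69150 → 69.15% Cu-63, 30.85% Cu-65.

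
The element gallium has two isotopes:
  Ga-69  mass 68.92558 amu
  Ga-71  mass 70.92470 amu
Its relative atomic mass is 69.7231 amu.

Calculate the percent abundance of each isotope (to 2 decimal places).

Let x be the fractional abundance of Ga-69; then Ga-71 has abundance 1 − x.
68.92558·x + 70.92470·(1 − x) = 69.7231
(68.92558 − 70.92470)·x = 69.7231 − 70.92470
x = -1.20160 / -1.99912 = 0.60106 → 60.11% Ga-69, 39.89% Ga-71.

Ga-69: 60.11%, Ga-71: 39.89%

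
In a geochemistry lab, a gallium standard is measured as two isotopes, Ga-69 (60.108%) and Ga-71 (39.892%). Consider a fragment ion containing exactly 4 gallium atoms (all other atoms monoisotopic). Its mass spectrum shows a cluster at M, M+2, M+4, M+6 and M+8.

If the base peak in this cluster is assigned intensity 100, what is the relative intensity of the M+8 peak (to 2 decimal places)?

7.31

Binomial terms of (0.60108 + 0.39892)^4: M 0.1305, M+2 0.3465, M+4 0.3450, M+6 0.1526, M+8 0.0253 → M+2 is the base peak.
P(M+2) = C(4,1) × 0.60108^3 × 0.39892^1 = 4 × 0.2171685 × 0.39892 = 0.346531 (base)
P(M+8) = C(4,4) × 0.60108^0 × 0.39892^4 = 1 × 1.0000 × 0.02532464 = 0.025325
Relative intensity = 0.025325 / 0.346531 × 100 = 7.31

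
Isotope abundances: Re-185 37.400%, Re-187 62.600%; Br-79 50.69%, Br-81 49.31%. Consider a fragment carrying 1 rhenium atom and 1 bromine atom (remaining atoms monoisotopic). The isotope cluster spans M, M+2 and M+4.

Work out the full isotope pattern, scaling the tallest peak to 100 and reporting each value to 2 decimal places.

37.78 : 100.00 : 61.52

Rhenium pattern (n=1): 0.3740 : 0.6260
Bromine pattern (n=1): 0.5069 : 0.4931
Convolve the two distributions (both contribute in 2-u steps):
  M: 0.3740×0.5069 = 0.189581
  M+2: 0.3740×0.4931 + 0.6260×0.5069 = 0.501739
  M+4: 0.6260×0.4931 = 0.308681
Scale to base peak (0.501739) = 100: 37.78 : 100.00 : 61.52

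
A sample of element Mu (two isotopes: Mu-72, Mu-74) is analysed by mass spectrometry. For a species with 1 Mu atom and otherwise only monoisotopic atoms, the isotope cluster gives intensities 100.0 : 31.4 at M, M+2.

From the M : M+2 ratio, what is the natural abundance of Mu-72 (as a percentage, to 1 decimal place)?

Let p = fractional abundance of Mu-72. I(M+2)/I(M) = [C(1,1)·p^0·(1−p)] / p^1 = 1·(1−p)/p = 31.4/100.0 = 0.3140
(1−p)/p = 0.3140/1 = 0.3140  ⇒  p = 1/(1 + 0.3140) = 0.7610
Mu-72: 76.1%, Mu-74: 23.9%.

76.1%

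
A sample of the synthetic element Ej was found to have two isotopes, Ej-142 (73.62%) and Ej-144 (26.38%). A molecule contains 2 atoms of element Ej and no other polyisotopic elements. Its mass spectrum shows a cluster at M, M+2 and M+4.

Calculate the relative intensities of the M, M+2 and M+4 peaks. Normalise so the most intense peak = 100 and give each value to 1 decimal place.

100.0 : 71.7 : 12.8

Each Ej atom is independently Ej-142 (p = 0.7362) or Ej-144 (q = 0.2638); the cluster is the binomial expansion (p + q)^2.
P(M) = 0.7362^2 = 0.541990
P(M+2) = 2 × 0.7362^1 × 0.2638^1 = 0.388419
P(M+4) = 0.2638^2 = 0.069590
The M peak is largest (0.541990); scaling to 100 gives 100.0 : 71.7 : 12.8.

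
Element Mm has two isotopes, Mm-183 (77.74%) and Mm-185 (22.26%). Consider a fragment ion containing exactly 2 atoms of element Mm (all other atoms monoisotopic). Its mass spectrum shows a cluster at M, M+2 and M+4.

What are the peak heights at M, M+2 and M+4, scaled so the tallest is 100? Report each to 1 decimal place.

The 2 Mm atoms are independent, so intensities follow the terms of (0.7774 + 0.2226)^2.
P(M) = 0.7774^2 = 0.604351
P(M+2) = 2 × 0.7774^1 × 0.2226^1 = 0.346098
P(M+4) = 0.2226^2 = 0.049551
The M peak is largest (0.604351); scaling to 100 gives 100.0 : 57.3 : 8.2.

100.0 : 57.3 : 8.2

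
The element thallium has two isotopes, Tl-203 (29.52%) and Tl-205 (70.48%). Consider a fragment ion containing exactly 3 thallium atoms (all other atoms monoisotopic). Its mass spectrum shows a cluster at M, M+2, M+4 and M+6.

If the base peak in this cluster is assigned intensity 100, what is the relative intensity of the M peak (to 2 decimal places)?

5.85

Term probabilities: M 0.0257, M+2 0.1843, M+4 0.4399, M+6 0.3501. Base peak = M+4.
P(M+4) = C(3,2) × 0.2952^1 × 0.7048^2 = 3 × 0.2952 × 0.49674304 = 0.439916 (base)
P(M) = C(3,0) × 0.2952^3 × 0.7048^0 = 1 × 0.02572463 × 1.0000 = 0.025725
Relative intensity = 0.025725 / 0.439916 × 100 = 5.85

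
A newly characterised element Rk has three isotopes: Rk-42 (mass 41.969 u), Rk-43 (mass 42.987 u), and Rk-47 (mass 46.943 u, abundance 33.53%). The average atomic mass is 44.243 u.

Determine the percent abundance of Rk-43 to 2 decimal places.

59.55%

Let x and y be the fractions of Rk-42 and Rk-43. Then x + y = 1 − 0.3353 = 0.6647 and 41.969x + 42.987y = 44.243 − 0.3353×46.943 = 28.5030121.
Substituting: 41.969x + 42.987(0.6647 − x) = 28.5030121
(41.969 − 42.987)x = -0.0704468  ⇒  x = 0.06920, y = 0.59550
Rk-42: 6.92%, Rk-43: 59.55%.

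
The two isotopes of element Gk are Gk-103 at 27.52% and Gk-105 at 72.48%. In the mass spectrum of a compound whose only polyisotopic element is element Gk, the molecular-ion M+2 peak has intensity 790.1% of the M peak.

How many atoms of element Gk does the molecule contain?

For n independent Gk atoms, I(M+2)/I(M) = n · (abundance Gk-105) / (abundance Gk-103) = n · 0.7248/0.2752.
n = 7.901 × 0.2752/0.7248 = 3.00 ≈ 3

3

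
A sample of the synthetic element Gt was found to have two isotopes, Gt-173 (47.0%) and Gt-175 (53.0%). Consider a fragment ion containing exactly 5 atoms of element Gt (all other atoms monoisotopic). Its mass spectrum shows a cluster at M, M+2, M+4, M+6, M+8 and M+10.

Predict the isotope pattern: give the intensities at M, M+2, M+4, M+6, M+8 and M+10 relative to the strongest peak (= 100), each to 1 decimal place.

Each Gt atom is independently Gt-173 (p = 0.470) or Gt-175 (q = 0.530); the cluster is the binomial expansion (p + q)^5.
P(M) = 0.470^5 = 0.022935
P(M+2) = 5 × 0.470^4 × 0.530^1 = 0.129312
P(M+4) = 10 × 0.470^3 × 0.530^2 = 0.291639
P(M+6) = 10 × 0.470^2 × 0.530^3 = 0.328869
P(M+8) = 5 × 0.470^1 × 0.530^4 = 0.185426
P(M+10) = 0.530^5 = 0.041820
The M+6 peak is largest (0.328869); scaling to 100 gives 7.0 : 39.3 : 88.7 : 100.0 : 56.4 : 12.7.

7.0 : 39.3 : 88.7 : 100.0 : 56.4 : 12.7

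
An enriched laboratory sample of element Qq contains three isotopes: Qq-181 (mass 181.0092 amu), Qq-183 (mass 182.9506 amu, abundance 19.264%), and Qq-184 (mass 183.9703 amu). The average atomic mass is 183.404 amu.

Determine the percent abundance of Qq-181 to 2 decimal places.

12.49%

The remaining 80.736% is split between Qq-181 (fraction x) and Qq-184 (fraction 0.80736 − x).
Substituting: 181.0092x + 183.9703(0.80736 − x) = 148.160396416
(181.0092 − 183.9703)x = -0.369864992  ⇒  x = 0.12491, y = 0.68245
Qq-181: 12.49%, Qq-184: 68.25%.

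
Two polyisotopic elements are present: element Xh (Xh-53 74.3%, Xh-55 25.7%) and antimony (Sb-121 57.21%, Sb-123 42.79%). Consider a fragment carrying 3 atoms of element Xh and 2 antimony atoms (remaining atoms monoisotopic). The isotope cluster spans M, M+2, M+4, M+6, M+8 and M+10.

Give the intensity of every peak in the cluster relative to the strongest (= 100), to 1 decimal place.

39.5 : 100.0 : 97.5 : 45.7 : 10.4 : 0.9

Element Xh pattern (n=3): 0.41017241 : 0.42562978 : 0.14722322 : 0.01697459
Antimony pattern (n=2): 0.32729841 : 0.48960318 : 0.18309841
Convolve the two distributions (both contribute in 2-u steps):
  M: 0.41017241×0.32729841 = 0.134249
  M+2: 0.41017241×0.48960318 + 0.42562978×0.32729841 = 0.340130
  M+4: 0.41017241×0.18309841 + 0.42562978×0.48960318 + 0.14722322×0.32729841 = 0.331678
  M+6: 0.42562978×0.18309841 + 0.14722322×0.48960318 + 0.01697459×0.32729841 = 0.155569
  M+8: 0.14722322×0.18309841 + 0.01697459×0.48960318 = 0.035267
  M+10: 0.01697459×0.18309841 = 0.003108
Scale to base peak (0.340130) = 100: 39.5 : 100.0 : 97.5 : 45.7 : 10.4 : 0.9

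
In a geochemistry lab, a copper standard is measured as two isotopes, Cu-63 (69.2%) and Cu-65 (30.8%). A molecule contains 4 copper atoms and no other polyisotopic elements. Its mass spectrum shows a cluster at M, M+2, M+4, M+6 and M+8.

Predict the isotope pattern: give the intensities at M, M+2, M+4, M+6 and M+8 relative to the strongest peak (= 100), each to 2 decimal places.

Each Cu atom is independently Cu-63 (p = 0.692) or Cu-65 (q = 0.308); the cluster is the binomial expansion (p + q)^4.
P(M) = 0.692^4 = 0.229311
P(M+2) = 4 × 0.692^3 × 0.308^1 = 0.408253
P(M+4) = 6 × 0.692^2 × 0.308^2 = 0.272562
P(M+6) = 4 × 0.692^1 × 0.308^3 = 0.080876
P(M+8) = 0.308^4 = 0.008999
The M+2 peak is largest (0.408253); scaling to 100 gives 56.17 : 100.00 : 66.76 : 19.81 : 2.20.

56.17 : 100.00 : 66.76 : 19.81 : 2.20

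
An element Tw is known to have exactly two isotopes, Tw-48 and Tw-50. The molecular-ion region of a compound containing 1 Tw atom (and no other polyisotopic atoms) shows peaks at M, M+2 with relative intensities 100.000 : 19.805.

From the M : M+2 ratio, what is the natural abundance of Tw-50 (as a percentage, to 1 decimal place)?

Write p for the Tw-48 fraction. I(M+2)/I(M) = [C(1,1)·p^0·(1−p)] / p^1 = 1·(1−p)/p = 19.805/100.000 = 0.1981
(1−p)/p = 0.1981/1 = 0.1981  ⇒  p = 1/(1 + 0.1981) = 0.8347
Tw-48: 83.5%, Tw-50: 16.5%.

16.5%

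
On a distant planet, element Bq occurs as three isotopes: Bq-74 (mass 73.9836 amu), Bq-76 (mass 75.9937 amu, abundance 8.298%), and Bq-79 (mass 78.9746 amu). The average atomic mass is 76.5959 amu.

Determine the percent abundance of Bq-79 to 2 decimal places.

The remaining 91.702% is split between Bq-74 (fraction x) and Bq-79 (fraction 0.91702 − x).
Substituting: 73.9836x + 78.9746(0.91702 − x) = 70.289942774
(73.9836 − 78.9746)x = -2.131344918  ⇒  x = 0.42704, y = 0.48998
Bq-74: 42.70%, Bq-79: 49.00%.

49.00%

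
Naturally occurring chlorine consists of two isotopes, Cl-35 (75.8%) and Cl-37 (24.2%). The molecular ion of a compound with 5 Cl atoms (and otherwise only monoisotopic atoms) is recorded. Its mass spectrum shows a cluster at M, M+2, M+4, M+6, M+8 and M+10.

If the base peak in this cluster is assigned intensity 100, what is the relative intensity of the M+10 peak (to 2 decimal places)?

0.21

(0.758 + 0.242)^5 gives M 0.2502, M+2 0.3994, M+4 0.2551, M+6 0.0814, M+8 0.0130, M+10 0.0008; the largest is M+2.
P(M+2) = C(5,1) × 0.758^4 × 0.242^1 = 5 × 0.33012379 × 0.2420 = 0.399450 (base)
P(M+10) = C(5,5) × 0.758^0 × 0.242^5 = 1 × 1.0000 × 0.00083 = 0.000830
Relative intensity = 0.000830 / 0.399450 × 100 = 0.21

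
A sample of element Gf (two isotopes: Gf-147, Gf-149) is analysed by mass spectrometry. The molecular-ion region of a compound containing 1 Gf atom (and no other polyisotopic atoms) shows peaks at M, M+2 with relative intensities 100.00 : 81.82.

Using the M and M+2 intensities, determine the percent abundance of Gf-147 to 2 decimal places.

55.00%

If p is the fraction of Gf that is Gf-147, then I(M+2)/I(M) = [C(1,1)·p^0·(1−p)] / p^1 = 1·(1−p)/p = 81.82/100.00 = 0.8182
(1−p)/p = 0.8182/1 = 0.8182  ⇒  p = 1/(1 + 0.8182) = 0.5500
Gf-147: 55.00%, Gf-149: 45.00%.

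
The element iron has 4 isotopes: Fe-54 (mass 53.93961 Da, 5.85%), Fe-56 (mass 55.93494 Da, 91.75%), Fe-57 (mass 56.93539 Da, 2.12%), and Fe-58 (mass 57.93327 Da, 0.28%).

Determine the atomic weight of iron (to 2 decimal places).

The abundance-weighted mean is 0.0585 × 53.93961 + 0.9175 × 55.93494 + 0.0212 × 56.93539 + 0.0028 × 57.93327
= 3.155467 + 51.320307 + 1.207030 + 0.162213 = 55.845017 Da

55.85 Da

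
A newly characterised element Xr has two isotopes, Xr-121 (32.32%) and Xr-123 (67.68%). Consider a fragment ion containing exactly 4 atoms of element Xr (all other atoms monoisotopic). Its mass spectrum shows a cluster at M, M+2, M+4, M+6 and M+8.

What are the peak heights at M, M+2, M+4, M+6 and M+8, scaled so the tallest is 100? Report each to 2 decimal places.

Expanding (0.3232 + 0.6768)^4:
P(M) = 0.3232^4 = 0.010912
P(M+2) = 4 × 0.3232^3 × 0.6768^1 = 0.091398
P(M+4) = 6 × 0.3232^2 × 0.6768^2 = 0.287088
P(M+6) = 4 × 0.3232^1 × 0.6768^3 = 0.400786
P(M+8) = 0.6768^4 = 0.209817
The M+6 peak is largest (0.400786); scaling to 100 gives 2.72 : 22.80 : 71.63 : 100.00 : 52.35.

2.72 : 22.80 : 71.63 : 100.00 : 52.35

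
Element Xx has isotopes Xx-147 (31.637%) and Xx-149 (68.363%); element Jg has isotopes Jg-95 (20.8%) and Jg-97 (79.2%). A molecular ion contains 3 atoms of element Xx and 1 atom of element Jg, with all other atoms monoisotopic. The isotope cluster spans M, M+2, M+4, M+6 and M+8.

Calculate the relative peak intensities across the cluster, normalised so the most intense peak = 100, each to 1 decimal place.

1.6 : 16.2 : 61.0 : 100.0 : 60.6

Element Xx pattern (n=3): 0.03166547 : 0.20527353 : 0.44356654 : 0.31949446
Element Jg pattern (n=1): 0.2080 : 0.7920
Convolve the two distributions (both contribute in 2-u steps):
  M: 0.03166547×0.2080 = 0.006586
  M+2: 0.03166547×0.7920 + 0.20527353×0.2080 = 0.067776
  M+4: 0.20527353×0.7920 + 0.44356654×0.2080 = 0.254838
  M+6: 0.44356654×0.7920 + 0.31949446×0.2080 = 0.417760
  M+8: 0.31949446×0.7920 = 0.253040
Scale to base peak (0.417760) = 100: 1.6 : 16.2 : 61.0 : 100.0 : 60.6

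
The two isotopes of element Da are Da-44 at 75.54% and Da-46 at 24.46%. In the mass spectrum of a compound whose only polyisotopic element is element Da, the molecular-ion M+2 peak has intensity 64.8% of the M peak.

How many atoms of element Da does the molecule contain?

2

For n independent Da atoms, I(M+2)/I(M) = n · (abundance Da-46) / (abundance Da-44) = n · 0.2446/0.7554.
n = 0.648 × 0.7554/0.2446 = 2.00 ≈ 2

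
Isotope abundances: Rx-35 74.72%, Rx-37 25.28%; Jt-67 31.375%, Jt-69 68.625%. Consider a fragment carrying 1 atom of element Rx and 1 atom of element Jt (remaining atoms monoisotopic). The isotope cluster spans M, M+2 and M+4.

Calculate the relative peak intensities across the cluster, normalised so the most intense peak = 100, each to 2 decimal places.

Element Rx pattern (n=1): 0.7472 : 0.2528
Element Jt pattern (n=1): 0.31375 : 0.68625
Convolve the two distributions (both contribute in 2-u steps):
  M: 0.7472×0.31375 = 0.234434
  M+2: 0.7472×0.68625 + 0.2528×0.31375 = 0.592082
  M+4: 0.2528×0.68625 = 0.173484
Scale to base peak (0.592082) = 100: 39.59 : 100.00 : 29.30

39.59 : 100.00 : 29.30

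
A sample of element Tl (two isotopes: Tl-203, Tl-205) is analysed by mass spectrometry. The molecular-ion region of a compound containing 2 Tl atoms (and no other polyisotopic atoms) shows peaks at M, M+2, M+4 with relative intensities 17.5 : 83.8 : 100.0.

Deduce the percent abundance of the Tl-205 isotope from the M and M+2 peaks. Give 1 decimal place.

70.5%

Write p for the Tl-203 fraction. I(M+2)/I(M) = [C(2,1)·p^1·(1−p)] / p^2 = 2·(1−p)/p = 83.8/17.5 = 4.7886
(1−p)/p = 4.7886/2 = 2.3943  ⇒  p = 1/(1 + 2.3943) = 0.2946
Tl-203: 29.5%, Tl-205: 70.5%.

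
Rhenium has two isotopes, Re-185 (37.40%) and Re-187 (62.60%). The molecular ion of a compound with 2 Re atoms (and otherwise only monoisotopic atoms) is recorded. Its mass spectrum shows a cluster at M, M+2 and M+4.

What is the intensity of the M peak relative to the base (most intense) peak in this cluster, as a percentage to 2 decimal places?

Term probabilities: M 0.1399, M+2 0.4682, M+4 0.3919. Base peak = M+2.
P(M+2) = C(2,1) × 0.3740^1 × 0.6260^1 = 2 × 0.3740 × 0.6260 = 0.468248 (base)
P(M) = C(2,0) × 0.3740^2 × 0.6260^0 = 1 × 0.139876 × 1.0000 = 0.139876
Relative intensity = 0.139876 / 0.468248 × 100 = 29.87

29.87%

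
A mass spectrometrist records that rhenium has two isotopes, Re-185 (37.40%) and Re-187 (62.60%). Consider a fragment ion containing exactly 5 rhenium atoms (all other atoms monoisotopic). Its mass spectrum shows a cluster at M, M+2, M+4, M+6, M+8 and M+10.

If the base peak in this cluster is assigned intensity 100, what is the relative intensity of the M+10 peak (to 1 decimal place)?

28.0

Term probabilities: M 0.0073, M+2 0.0612, M+4 0.2050, M+6 0.3431, M+8 0.2872, M+10 0.0961. Base peak = M+6.
P(M+6) = C(5,3) × 0.3740^2 × 0.6260^3 = 10 × 0.139876 × 0.24531438 = 0.343136 (base)
P(M+10) = C(5,5) × 0.3740^0 × 0.6260^5 = 1 × 1.0000 × 0.09613282 = 0.096133
Relative intensity = 0.096133 / 0.343136 × 100 = 28.0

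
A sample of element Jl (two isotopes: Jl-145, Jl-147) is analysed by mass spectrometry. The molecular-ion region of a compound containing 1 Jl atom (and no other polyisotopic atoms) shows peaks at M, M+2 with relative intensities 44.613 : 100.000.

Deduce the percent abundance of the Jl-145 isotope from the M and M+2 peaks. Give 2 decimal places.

30.85%

Write p for the Jl-145 fraction. I(M+2)/I(M) = [C(1,1)·p^0·(1−p)] / p^1 = 1·(1−p)/p = 100.000/44.613 = 2.2415
(1−p)/p = 2.2415/1 = 2.2415  ⇒  p = 1/(1 + 2.2415) = 0.3085
Jl-145: 30.85%, Jl-147: 69.15%.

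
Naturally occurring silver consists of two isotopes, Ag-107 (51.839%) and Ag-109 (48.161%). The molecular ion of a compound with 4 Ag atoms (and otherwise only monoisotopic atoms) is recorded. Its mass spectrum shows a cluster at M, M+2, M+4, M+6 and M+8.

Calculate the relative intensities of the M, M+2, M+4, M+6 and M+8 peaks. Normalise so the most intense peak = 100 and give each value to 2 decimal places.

19.31 : 71.76 : 100.00 : 61.94 : 14.39

Expanding (0.51839 + 0.48161)^4:
P(M) = 0.51839^4 = 0.072215
P(M+2) = 4 × 0.51839^3 × 0.48161^1 = 0.268365
P(M+4) = 6 × 0.51839^2 × 0.48161^2 = 0.373986
P(M+6) = 4 × 0.51839^1 × 0.48161^3 = 0.231634
P(M+8) = 0.48161^4 = 0.053800
The M+4 peak is largest (0.373986); scaling to 100 gives 19.31 : 71.76 : 100.00 : 61.94 : 14.39.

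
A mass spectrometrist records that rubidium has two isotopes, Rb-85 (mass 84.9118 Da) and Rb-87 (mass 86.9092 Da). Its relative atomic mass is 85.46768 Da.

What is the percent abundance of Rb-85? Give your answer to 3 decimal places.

Let x be the fractional abundance of Rb-85; then Rb-87 has abundance 1 − x.
84.9118·x + 86.9092·(1 − x) = 85.46768
(84.9118 − 86.9092)·x = 85.46768 − 86.9092
x = -1.44152 / -1.9974 = 0.72170 → 72.170% Rb-85, 27.830% Rb-87.

72.170%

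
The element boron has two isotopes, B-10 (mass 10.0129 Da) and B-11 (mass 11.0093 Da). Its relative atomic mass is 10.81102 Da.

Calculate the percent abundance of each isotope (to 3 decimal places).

B-10: 19.900%, B-11: 80.100%

With x = fraction of B-10 (so B-11 is 1 − x):
10.0129·x + 11.0093·(1 − x) = 10.81102
(10.0129 − 11.0093)·x = 10.81102 − 11.0093
x = -0.19828 / -0.9964 = 0.19900 → 19.900% B-10, 80.100% B-11.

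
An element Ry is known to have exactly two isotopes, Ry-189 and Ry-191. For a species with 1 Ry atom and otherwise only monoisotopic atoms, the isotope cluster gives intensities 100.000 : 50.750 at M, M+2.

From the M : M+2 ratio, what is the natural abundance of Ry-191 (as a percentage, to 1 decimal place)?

Write p for the Ry-189 fraction. I(M+2)/I(M) = [C(1,1)·p^0·(1−p)] / p^1 = 1·(1−p)/p = 50.750/100.000 = 0.5075
(1−p)/p = 0.5075/1 = 0.5075  ⇒  p = 1/(1 + 0.5075) = 0.6633
Ry-189: 66.3%, Ry-191: 33.7%.

33.7%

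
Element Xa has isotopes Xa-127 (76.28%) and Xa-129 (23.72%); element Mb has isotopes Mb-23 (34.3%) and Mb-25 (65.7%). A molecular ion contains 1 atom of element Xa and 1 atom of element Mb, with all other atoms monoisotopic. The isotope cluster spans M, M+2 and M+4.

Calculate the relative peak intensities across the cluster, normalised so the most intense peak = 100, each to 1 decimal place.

44.9 : 100.0 : 26.8

Element Xa pattern (n=1): 0.7628 : 0.2372
Element Mb pattern (n=1): 0.3430 : 0.6570
Convolve the two distributions (both contribute in 2-u steps):
  M: 0.7628×0.3430 = 0.261640
  M+2: 0.7628×0.6570 + 0.2372×0.3430 = 0.582519
  M+4: 0.2372×0.6570 = 0.155840
Scale to base peak (0.582519) = 100: 44.9 : 100.0 : 26.8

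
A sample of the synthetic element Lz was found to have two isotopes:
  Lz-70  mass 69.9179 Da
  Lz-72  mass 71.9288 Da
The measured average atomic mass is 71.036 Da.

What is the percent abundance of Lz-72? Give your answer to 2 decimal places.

Let x be the fractional abundance of Lz-70; then Lz-72 has abundance 1 − x.
69.9179·x + 71.9288·(1 − x) = 71.036
(69.9179 − 71.9288)·x = 71.036 − 71.9288
x = -0.8928 / -2.0109 = 0.44398 → 44.40% Lz-70, 55.60% Lz-72.

55.60%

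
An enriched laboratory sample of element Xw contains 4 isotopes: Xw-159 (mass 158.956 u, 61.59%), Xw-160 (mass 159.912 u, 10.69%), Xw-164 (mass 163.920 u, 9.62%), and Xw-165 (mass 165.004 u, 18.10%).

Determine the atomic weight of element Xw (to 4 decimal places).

The abundance-weighted mean is 0.6159 × 158.956 + 0.1069 × 159.912 + 0.0962 × 163.920 + 0.1810 × 165.004
= 97.90100 + 17.09459 + 15.76910 + 29.86572 = 160.63041 u

160.6304 u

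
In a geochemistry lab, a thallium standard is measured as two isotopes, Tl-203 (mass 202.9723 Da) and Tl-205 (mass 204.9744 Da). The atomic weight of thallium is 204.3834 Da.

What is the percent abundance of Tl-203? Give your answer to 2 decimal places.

29.52%

Writing the weighted mean with unknown fraction x of Tl-203:
202.9723·x + 204.9744·(1 − x) = 204.3834
(202.9723 − 204.9744)·x = 204.3834 − 204.9744
x = -0.5910 / -2.0021 = 0.29519 → 29.52% Tl-203, 70.48% Tl-205.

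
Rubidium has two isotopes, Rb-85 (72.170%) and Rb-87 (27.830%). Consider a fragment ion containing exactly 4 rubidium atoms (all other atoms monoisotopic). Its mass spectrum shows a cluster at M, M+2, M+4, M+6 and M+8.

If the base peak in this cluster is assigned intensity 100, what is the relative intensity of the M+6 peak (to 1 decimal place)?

14.9

(0.72170 + 0.27830)^4 gives M 0.2713, M+2 0.4184, M+4 0.2420, M+6 0.0622, M+8 0.0060; the largest is M+2.
P(M+2) = C(4,1) × 0.72170^3 × 0.27830^1 = 4 × 0.37589809 × 0.2783 = 0.418450 (base)
P(M+6) = C(4,3) × 0.72170^1 × 0.27830^3 = 4 × 0.7217 × 0.02155458 = 0.062224
Relative intensity = 0.062224 / 0.418450 × 100 = 14.9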